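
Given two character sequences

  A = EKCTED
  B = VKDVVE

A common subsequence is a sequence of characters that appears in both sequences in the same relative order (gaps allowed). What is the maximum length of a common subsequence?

2

Let dp[i][j] be the LCS length of the first i characters of A and the first j characters of B. dp[i][j] = dp[i-1][j-1]+1 when the i-th and j-th characters match, else max(dp[i-1][j], dp[i][j-1]).
    ·  V  K  D  V  V  E
 ·  0  0  0  0  0  0  0
 E  0  0  0  0  0  0  1
 K  0  0  1  1  1  1  1
 C  0  0  1  1  1  1  1
 T  0  0  1  1  1  1  1
 E  0  0  1  1  1  1  2
 D  0  0  1  2  2  2  2
dp[6][6] = 2. One LCS (by backtracking along matches): KE.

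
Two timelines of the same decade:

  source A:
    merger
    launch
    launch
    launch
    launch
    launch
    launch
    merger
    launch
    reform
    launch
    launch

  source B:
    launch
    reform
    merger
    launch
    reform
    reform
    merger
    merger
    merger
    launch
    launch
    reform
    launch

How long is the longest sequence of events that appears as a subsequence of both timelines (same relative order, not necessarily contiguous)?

Match merger [1,3], launch [2,4], launch [7,10], launch [9,11], reform [10,12], launch [12,13] — 6 events in the same relative order in both. dp[12][13] = 6 confirms this is the maximum.

6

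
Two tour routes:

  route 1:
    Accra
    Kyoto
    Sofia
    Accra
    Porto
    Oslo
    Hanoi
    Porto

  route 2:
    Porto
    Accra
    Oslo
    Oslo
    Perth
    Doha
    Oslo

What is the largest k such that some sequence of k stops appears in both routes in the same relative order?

One common subsequence of length 2: Accra at route 1[1]=route 2[2] → Oslo at route 1[6]=route 2[7]. dp[8][7] = 2 confirms this is the maximum.

2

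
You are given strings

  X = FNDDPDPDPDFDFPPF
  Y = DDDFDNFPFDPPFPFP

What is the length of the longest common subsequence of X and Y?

10

One common subsequence of length 10: D at X[3]=Y[1], D at X[4]=Y[2], D at X[6]=Y[3], D at X[8]=Y[5], P at X[9]=Y[8], F at X[11]=Y[9], D at X[12]=Y[10], F at X[13]=Y[13], P at X[14]=Y[14], P at X[15]=Y[16]. The LCS DP gives dp[16][16] = 10, so this is optimal.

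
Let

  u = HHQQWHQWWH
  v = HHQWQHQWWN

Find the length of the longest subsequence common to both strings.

8

Let dp[i][j] be the LCS length of the first i characters of u and the first j characters of v. dp[i][j] = dp[i-1][j-1]+1 when the i-th and j-th characters match, else max(dp[i-1][j], dp[i][j-1]).
    ·  H  H  Q  W  Q  H  Q  W  W  N
 ·  0  0  0  0  0  0  0  0  0  0  0
 H  0  1  1  1  1  1  1  1  1  1  1
 H  0  1  2  2  2  2  2  2  2  2  2
 Q  0  1  2  3  3  3  3  3  3  3  3
 Q  0  1  2  3  3  4  4  4  4  4  4
 W  0  1  2  3  4  4  4  4  5  5  5
 H  0  1  2  3  4  4  5  5  5  5  5
 Q  0  1  2  3  4  5  5  6  6  6  6
 W  0  1  2  3  4  5  5  6  7  7  7
 W  0  1  2  3  4  5  5  6  7  8  8
 H  0  1  2  3  4  5  6  6  7  8  8
dp[10][10] = 8. One LCS (by backtracking along matches): HHQQHQWW.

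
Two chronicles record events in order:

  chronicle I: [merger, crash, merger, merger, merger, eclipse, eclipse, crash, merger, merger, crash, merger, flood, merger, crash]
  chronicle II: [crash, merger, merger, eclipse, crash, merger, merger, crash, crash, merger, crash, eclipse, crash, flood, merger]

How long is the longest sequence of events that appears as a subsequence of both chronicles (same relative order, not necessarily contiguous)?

Pick crash [2,1], then merger [4,2], then merger [5,3], then eclipse [7,4], then crash [8,5], then merger [9,6], then merger [10,7], then crash [11,9], then merger [12,10], then flood [13,14], then merger [14,15]; all 11 events appear in both, in order. The LCS DP gives dp[15][15] = 11, so this is optimal.

11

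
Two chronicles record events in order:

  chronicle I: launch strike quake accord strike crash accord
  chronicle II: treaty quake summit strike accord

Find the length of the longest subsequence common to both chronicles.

3

Taking quake at chronicle I[3]=chronicle II[2], strike at chronicle I[5]=chronicle II[4], accord at chronicle I[7]=chronicle II[5] gives a common subsequence of length 3. Since dp[7][5] = 3, nothing longer is possible.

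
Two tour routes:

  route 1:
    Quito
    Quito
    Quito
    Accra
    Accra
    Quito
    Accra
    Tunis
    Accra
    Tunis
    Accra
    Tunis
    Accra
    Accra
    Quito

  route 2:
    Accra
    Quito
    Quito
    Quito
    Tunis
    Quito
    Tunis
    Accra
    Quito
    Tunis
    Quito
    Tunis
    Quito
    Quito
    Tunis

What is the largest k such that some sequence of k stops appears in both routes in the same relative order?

9

Taking Quito (route 1 #1, route 2 #2); then Quito (route 1 #2, route 2 #3); then Quito (route 1 #3, route 2 #4); then Quito (route 1 #6, route 2 #6); then Tunis (route 1 #8, route 2 #7); then Accra (route 1 #9, route 2 #8); then Tunis (route 1 #10, route 2 #10); then Tunis (route 1 #12, route 2 #12); then Quito (route 1 #15, route 2 #14) gives a common subsequence of length 9. Since dp[15][15] = 9, nothing longer is possible.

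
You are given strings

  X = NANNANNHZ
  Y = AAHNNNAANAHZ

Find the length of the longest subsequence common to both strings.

Let dp[i][j] be the LCS length of the first i characters of X and the first j characters of Y. dp[i][j] = dp[i-1][j-1]+1 when the i-th and j-th characters match, else max(dp[i-1][j], dp[i][j-1]).
    ·  A  A  H  N  N  N  A  A  N  A  H  Z
 ·  0  0  0  0  0  0  0  0  0  0  0  0  0
 N  0  0  0  0  1  1  1  1  1  1  1  1  1
 A  0  1  1  1  1  1  1  2  2  2  2  2  2
 N  0  1  1  1  2  2  2  2  2  3  3  3  3
 N  0  1  1  1  2  3  3  3  3  3  3  3  3
 A  0  1  2  2  2  3  3  4  4  4  4  4  4
 N  0  1  2  2  3  3  4  4  4  5  5  5  5
 N  0  1  2  2  3  4  4  4  4  5  5  5  5
 H  0  1  2  3  3  4  4  4  4  5  5  6  6
 Z  0  1  2  3  3  4  4  4  4  5  5  6  7
dp[9][12] = 7. One LCS (by backtracking along matches): NNNANHZ.

7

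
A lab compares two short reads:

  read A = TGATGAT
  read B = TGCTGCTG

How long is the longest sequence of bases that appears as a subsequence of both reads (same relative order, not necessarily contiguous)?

5

Let dp[i][j] be the LCS length of the first i bases of read A and the first j bases of read B. dp[i][j] = dp[i-1][j-1]+1 when the i-th and j-th bases match, else max(dp[i-1][j], dp[i][j-1]).
    ·  T  G  C  T  G  C  T  G
 ·  0  0  0  0  0  0  0  0  0
 T  0  1  1  1  1  1  1  1  1
 G  0  1  2  2  2  2  2  2  2
 A  0  1  2  2  2  2  2  2  2
 T  0  1  2  2  3  3  3  3  3
 G  0  1  2  2  3  4  4  4  4
 A  0  1  2  2  3  4  4  4  4
 T  0  1  2  2  3  4  4  5  5
dp[7][8] = 5. One LCS (by backtracking along matches): TGTGT.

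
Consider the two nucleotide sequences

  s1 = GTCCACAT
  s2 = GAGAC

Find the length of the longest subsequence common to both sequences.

One common subsequence of length 3: G at s1[1]=s2[3]; then A at s1[5]=s2[4]; then C at s1[6]=s2[5]. dp[8][5] = 3 confirms this is the maximum.

3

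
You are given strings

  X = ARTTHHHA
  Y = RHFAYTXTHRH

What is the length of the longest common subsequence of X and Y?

Let dp[i][j] be the LCS length of the first i characters of X and the first j characters of Y. dp[i][j] = dp[i-1][j-1]+1 when the i-th and j-th characters match, else max(dp[i-1][j], dp[i][j-1]).
    ·  R  H  F  A  Y  T  X  T  H  R  H
 ·  0  0  0  0  0  0  0  0  0  0  0  0
 A  0  0  0  0  1  1  1  1  1  1  1  1
 R  0  1  1  1  1  1  1  1  1  1  2  2
 T  0  1  1  1  1  1  2  2  2  2  2  2
 T  0  1  1  1  1  1  2  2  3  3  3  3
 H  0  1  2  2  2  2  2  2  3  4  4  4
 H  0  1  2  2  2  2  2  2  3  4  4  5
 H  0  1  2  2  2  2  2  2  3  4  4  5
 A  0  1  2  2  3  3  3  3  3  4  4  5
dp[8][11] = 5. One LCS (by backtracking along matches): ATTHH.

5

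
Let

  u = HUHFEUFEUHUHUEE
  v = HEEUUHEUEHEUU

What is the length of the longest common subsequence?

9

Taking H at u[1]=v[1], then U at u[2]=v[5], then H at u[3]=v[6], then E at u[5]=v[7], then U at u[6]=v[8], then E at u[8]=v[9], then H at u[10]=v[10], then U at u[11]=v[12], then U at u[13]=v[13] gives a common subsequence of length 9. dp[15][13] = 9 confirms this is the maximum.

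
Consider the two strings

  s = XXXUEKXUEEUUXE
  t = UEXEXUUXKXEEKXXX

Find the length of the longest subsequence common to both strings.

One common subsequence of length 8: X [1,3]; then X [2,5]; then X [3,8]; then K [6,9]; then X [7,10]; then E [9,11]; then E [10,12]; then X [13,16]. dp[14][16] = 8 confirms this is the maximum.

8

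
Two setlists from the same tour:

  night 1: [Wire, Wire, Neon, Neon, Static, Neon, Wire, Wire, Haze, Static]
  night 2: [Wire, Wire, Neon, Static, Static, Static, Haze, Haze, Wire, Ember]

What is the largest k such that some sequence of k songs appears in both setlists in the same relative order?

Match Wire (night 1 #1, night 2 #1); then Wire (night 1 #2, night 2 #2); then Neon (night 1 #3, night 2 #3); then Static (night 1 #5, night 2 #6); then Wire (night 1 #7, night 2 #9) — 5 songs in the same relative order in both. The LCS DP gives dp[10][10] = 5, so this is optimal.

5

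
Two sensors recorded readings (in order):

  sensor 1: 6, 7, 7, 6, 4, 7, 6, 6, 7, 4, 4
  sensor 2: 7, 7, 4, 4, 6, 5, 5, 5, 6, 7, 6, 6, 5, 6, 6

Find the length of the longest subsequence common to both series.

Pick 7 [2,1], 7 [3,2], 6 [4,9], 7 [6,10], 6 [7,14], 6 [8,15]; all 6 values appear in both, in order. Since dp[11][15] = 6, nothing longer is possible.

6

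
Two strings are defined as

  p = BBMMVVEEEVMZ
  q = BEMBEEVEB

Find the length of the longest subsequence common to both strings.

One common subsequence of length 5: B at p[1]=q[1], then B at p[2]=q[4], then E at p[7]=q[5], then E at p[8]=q[6], then E at p[9]=q[8]. Since dp[12][9] = 5, nothing longer is possible.

5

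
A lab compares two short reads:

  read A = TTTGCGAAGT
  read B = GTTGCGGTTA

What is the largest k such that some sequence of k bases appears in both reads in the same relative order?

7

Match T at read A[2]=read B[2], T at read A[3]=read B[3], G at read A[4]=read B[4], C at read A[5]=read B[5], G at read A[6]=read B[6], G at read A[9]=read B[7], T at read A[10]=read B[9] — 7 bases in the same relative order in both. dp[10][10] = 7 confirms this is the maximum.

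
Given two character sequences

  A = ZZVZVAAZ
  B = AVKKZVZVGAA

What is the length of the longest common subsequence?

6

Pick Z [2,5], V [3,6], Z [4,7], V [5,8], A [6,10], A [7,11]; all 6 characters appear in both, in order, and the DP table's final entry dp[8][11] is also 6, so no common subsequence is longer.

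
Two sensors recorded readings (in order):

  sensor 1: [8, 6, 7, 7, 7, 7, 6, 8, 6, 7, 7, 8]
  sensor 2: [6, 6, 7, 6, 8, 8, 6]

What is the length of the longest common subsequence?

Match 6 at sensor 1[2]=sensor 2[2], 7 at sensor 1[6]=sensor 2[3], 6 at sensor 1[7]=sensor 2[4], 8 at sensor 1[8]=sensor 2[6], 6 at sensor 1[9]=sensor 2[7] — 5 values in the same relative order in both. The LCS DP gives dp[12][7] = 5, so this is optimal.

5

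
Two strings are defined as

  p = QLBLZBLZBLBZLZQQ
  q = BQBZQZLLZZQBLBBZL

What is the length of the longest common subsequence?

Taking Q (p #1, q #5), then L (p #2, q #7), then L (p #4, q #8), then Z (p #5, q #10), then B (p #6, q #12), then L (p #7, q #13), then B (p #9, q #14), then B (p #11, q #15), then Z (p #12, q #16), then L (p #13, q #17) gives a common subsequence of length 10, and the DP table's final entry dp[16][17] is also 10, so no common subsequence is longer.

10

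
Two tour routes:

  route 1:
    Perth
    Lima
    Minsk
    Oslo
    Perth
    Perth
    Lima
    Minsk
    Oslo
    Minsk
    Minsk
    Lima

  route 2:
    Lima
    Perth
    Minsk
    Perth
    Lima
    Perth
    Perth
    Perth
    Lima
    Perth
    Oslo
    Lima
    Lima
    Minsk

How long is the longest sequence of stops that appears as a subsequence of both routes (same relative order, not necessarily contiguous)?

Taking Perth [1,4], then Lima [2,5], then Perth [5,7], then Perth [6,8], then Lima [7,9], then Oslo [9,11], then Minsk [11,14] gives a common subsequence of length 7. Since dp[12][14] = 7, nothing longer is possible.

7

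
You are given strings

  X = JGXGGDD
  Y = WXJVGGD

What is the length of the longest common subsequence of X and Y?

Let dp[i][j] be the LCS length of the first i characters of X and the first j characters of Y. dp[i][j] = dp[i-1][j-1]+1 when the i-th and j-th characters match, else max(dp[i-1][j], dp[i][j-1]).
    ·  W  X  J  V  G  G  D
 ·  0  0  0  0  0  0  0  0
 J  0  0  0  1  1  1  1  1
 G  0  0  0  1  1  2  2  2
 X  0  0  1  1  1  2  2  2
 G  0  0  1  1  1  2  3  3
 G  0  0  1  1  1  2  3  3
 D  0  0  1  1  1  2  3  4
 D  0  0  1  1  1  2  3  4
dp[7][7] = 4. One LCS (by backtracking along matches): JGGD.

4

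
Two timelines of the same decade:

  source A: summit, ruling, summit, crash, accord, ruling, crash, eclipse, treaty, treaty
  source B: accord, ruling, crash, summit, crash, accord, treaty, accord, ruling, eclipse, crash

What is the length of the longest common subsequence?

Pick ruling at source A[2]=source B[2]; then summit at source A[3]=source B[4]; then crash at source A[4]=source B[5]; then accord at source A[5]=source B[8]; then ruling at source A[6]=source B[9]; then crash at source A[7]=source B[11]; all 6 events appear in both, in order, and the DP table's final entry dp[10][11] is also 6, so no common subsequence is longer.

6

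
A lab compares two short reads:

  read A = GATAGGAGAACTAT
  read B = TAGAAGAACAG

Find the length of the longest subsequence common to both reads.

9

Taking T at read A[3]=read B[1] → A at read A[4]=read B[2] → G at read A[5]=read B[3] → A at read A[7]=read B[5] → G at read A[8]=read B[6] → A at read A[9]=read B[7] → A at read A[10]=read B[8] → C at read A[11]=read B[9] → A at read A[13]=read B[10] gives a common subsequence of length 9, and the DP table's final entry dp[14][11] is also 9, so no common subsequence is longer.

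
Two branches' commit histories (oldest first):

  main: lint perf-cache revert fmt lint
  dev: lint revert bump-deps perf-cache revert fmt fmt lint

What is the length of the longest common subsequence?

5

Match lint at main[1]=dev[1], perf-cache at main[2]=dev[4], revert at main[3]=dev[5], fmt at main[4]=dev[7], lint at main[5]=dev[8] — 5 commits in the same relative order in both. Since dp[5][8] = 5, nothing longer is possible.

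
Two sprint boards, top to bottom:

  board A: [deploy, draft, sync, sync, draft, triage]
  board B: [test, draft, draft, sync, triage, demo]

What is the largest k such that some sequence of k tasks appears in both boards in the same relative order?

Pick draft [2,3], then sync [4,4], then triage [6,5]; all 3 tasks appear in both, in order. The LCS DP gives dp[6][6] = 3, so this is optimal.

3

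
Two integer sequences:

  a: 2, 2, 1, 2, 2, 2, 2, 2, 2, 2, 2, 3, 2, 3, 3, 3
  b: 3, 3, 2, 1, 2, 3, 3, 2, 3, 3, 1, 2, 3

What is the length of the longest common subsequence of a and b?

Pick 2 [2,3], 1 [3,4], 2 [4,5], 3 [12,7], 2 [13,8], 3 [14,9], 3 [15,10], 3 [16,13]; all 8 values appear in both, in order. Since dp[16][13] = 8, nothing longer is possible.

8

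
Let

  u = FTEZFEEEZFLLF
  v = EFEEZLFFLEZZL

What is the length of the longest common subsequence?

Pick E (u #3, v #1), then F (u #5, v #2), then E (u #7, v #3), then E (u #8, v #4), then Z (u #9, v #5), then F (u #10, v #8), then L (u #11, v #9), then L (u #12, v #13); all 8 characters appear in both, in order. The LCS DP gives dp[13][13] = 8, so this is optimal.

8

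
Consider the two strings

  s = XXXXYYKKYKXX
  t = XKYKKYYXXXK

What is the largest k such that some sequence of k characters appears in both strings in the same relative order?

Match X (s #1, t #1); then Y (s #6, t #3); then K (s #7, t #4); then K (s #8, t #5); then Y (s #9, t #7); then X (s #11, t #9); then X (s #12, t #10) — 7 characters in the same relative order in both, and the DP table's final entry dp[12][11] is also 7, so no common subsequence is longer.

7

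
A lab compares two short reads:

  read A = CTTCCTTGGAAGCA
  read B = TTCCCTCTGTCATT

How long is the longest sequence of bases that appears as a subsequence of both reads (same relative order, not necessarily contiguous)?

Taking T at read A[2]=read B[1], then T at read A[3]=read B[2], then C at read A[4]=read B[4], then C at read A[5]=read B[5], then T at read A[6]=read B[6], then T at read A[7]=read B[8], then G at read A[8]=read B[9], then C at read A[13]=read B[11], then A at read A[14]=read B[12] gives a common subsequence of length 9. The LCS DP gives dp[14][14] = 9, so this is optimal.

9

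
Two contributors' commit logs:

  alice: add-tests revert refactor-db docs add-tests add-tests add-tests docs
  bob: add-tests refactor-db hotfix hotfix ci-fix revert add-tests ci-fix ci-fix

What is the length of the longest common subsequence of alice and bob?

Taking add-tests [1,1]; then revert [2,6]; then add-tests [5,7] gives a common subsequence of length 3. dp[8][9] = 3 confirms this is the maximum.

3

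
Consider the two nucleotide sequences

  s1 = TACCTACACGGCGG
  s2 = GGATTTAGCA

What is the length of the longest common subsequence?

5

Let dp[i][j] be the LCS length of the first i bases of s1 and the first j bases of s2. dp[i][j] = dp[i-1][j-1]+1 when the i-th and j-th bases match, else max(dp[i-1][j], dp[i][j-1]).
    ·  G  G  A  T  T  T  A  G  C  A
 ·  0  0  0  0  0  0  0  0  0  0  0
 T  0  0  0  0  1  1  1  1  1  1  1
 A  0  0  0  1  1  1  1  2  2  2  2
 C  0  0  0  1  1  1  1  2  2  3  3
 C  0  0  0  1  1  1  1  2  2  3  3
 T  0  0  0  1  2  2  2  2  2  3  3
 A  0  0  0  1  2  2  2  3  3  3  4
 C  0  0  0  1  2  2  2  3  3  4  4
 A  0  0  0  1  2  2  2  3  3  4  5
 C  0  0  0  1  2  2  2  3  3  4  5
 G  0  1  1  1  2  2  2  3  4  4  5
 G  0  1  2  2  2  2  2  3  4  4  5
 C  0  1  2  2  2  2  2  3  4  5  5
 G  0  1  2  2  2  2  2  3  4  5  5
 G  0  1  2  2  2  2  2  3  4  5  5
dp[14][10] = 5. One LCS (by backtracking along matches): TTACA.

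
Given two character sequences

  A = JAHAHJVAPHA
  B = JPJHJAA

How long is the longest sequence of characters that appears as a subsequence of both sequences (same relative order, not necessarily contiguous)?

Let dp[i][j] be the LCS length of the first i characters of A and the first j characters of B. dp[i][j] = dp[i-1][j-1]+1 when the i-th and j-th characters match, else max(dp[i-1][j], dp[i][j-1]).
    ·  J  P  J  H  J  A  A
 ·  0  0  0  0  0  0  0  0
 J  0  1  1  1  1  1  1  1
 A  0  1  1  1  1  1  2  2
 H  0  1  1  1  2  2  2  2
 A  0  1  1  1  2  2  3  3
 H  0  1  1  1  2  2  3  3
 J  0  1  1  2  2  3  3  3
 V  0  1  1  2  2  3  3  3
 A  0  1  1  2  2  3  4  4
 P  0  1  2  2  2  3  4  4
 H  0  1  2  2  3  3  4  4
 A  0  1  2  2  3  3  4  5
dp[11][7] = 5. One LCS (by backtracking along matches): JHJAA.

5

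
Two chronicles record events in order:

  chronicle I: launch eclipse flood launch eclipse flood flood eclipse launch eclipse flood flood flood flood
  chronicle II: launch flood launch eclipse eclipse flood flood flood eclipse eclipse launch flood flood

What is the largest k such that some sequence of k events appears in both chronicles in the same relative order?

10

Taking launch (chronicle I #1, chronicle II #1); then flood (chronicle I #3, chronicle II #2); then launch (chronicle I #4, chronicle II #3); then eclipse (chronicle I #5, chronicle II #5); then flood (chronicle I #6, chronicle II #7); then flood (chronicle I #7, chronicle II #8); then eclipse (chronicle I #8, chronicle II #10); then launch (chronicle I #9, chronicle II #11); then flood (chronicle I #13, chronicle II #12); then flood (chronicle I #14, chronicle II #13) gives a common subsequence of length 10. The LCS DP gives dp[14][13] = 10, so this is optimal.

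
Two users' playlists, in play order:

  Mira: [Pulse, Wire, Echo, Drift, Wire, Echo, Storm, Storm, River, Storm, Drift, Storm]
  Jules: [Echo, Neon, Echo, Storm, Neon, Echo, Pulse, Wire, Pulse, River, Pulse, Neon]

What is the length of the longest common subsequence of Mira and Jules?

Pick Echo at Mira[3]=Jules[1], then Echo at Mira[6]=Jules[3], then Storm at Mira[7]=Jules[4], then River at Mira[9]=Jules[10]; all 4 songs appear in both, in order. dp[12][12] = 4 confirms this is the maximum.

4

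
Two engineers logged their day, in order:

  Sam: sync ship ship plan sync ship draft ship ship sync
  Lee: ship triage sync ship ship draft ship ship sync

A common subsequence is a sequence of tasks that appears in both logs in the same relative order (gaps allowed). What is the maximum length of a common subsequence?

Taking sync [1,3], ship [3,4], ship [6,5], draft [7,6], ship [8,7], ship [9,8], sync [10,9] gives a common subsequence of length 7. dp[10][9] = 7 confirms this is the maximum.

7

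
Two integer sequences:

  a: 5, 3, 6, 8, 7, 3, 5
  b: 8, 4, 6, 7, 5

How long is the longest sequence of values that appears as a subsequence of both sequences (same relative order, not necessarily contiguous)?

3

Let dp[i][j] be the LCS length of the first i values of a and the first j values of b. dp[i][j] = dp[i-1][j-1]+1 when the i-th and j-th values match, else max(dp[i-1][j], dp[i][j-1]).
    ·  8  4  6  7  5
 ·  0  0  0  0  0  0
 5  0  0  0  0  0  1
 3  0  0  0  0  0  1
 6  0  0  0  1  1  1
 8  0  1  1  1  1  1
 7  0  1  1  1  2  2
 3  0  1  1  1  2  2
 5  0  1  1  1  2  3
dp[7][5] = 3. One LCS (by backtracking along matches): 6, 7, 5.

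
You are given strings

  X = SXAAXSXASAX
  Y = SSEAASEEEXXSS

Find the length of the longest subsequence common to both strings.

6

Match S (X #1, Y #2) → A (X #3, Y #4) → A (X #4, Y #5) → X (X #5, Y #11) → S (X #6, Y #12) → S (X #9, Y #13) — 6 characters in the same relative order in both, and the DP table's final entry dp[11][13] is also 6, so no common subsequence is longer.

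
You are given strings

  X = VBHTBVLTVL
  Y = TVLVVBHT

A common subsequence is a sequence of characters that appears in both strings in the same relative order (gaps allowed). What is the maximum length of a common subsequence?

4

Match V at X[1]=Y[5], B at X[2]=Y[6], H at X[3]=Y[7], T at X[8]=Y[8] — 4 characters in the same relative order in both, and the DP table's final entry dp[10][8] is also 4, so no common subsequence is longer.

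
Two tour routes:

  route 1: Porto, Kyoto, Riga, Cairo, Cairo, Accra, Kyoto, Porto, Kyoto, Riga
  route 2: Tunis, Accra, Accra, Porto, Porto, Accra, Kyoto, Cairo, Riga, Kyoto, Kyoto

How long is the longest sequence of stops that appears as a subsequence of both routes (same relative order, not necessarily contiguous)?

5

Match Porto [1,5] → Kyoto [2,7] → Riga [3,9] → Kyoto [7,10] → Kyoto [9,11] — 5 stops in the same relative order in both. The LCS DP gives dp[10][11] = 5, so this is optimal.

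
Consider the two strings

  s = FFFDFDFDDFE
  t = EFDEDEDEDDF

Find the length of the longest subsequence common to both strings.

Let dp[i][j] be the LCS length of the first i characters of s and the first j characters of t. dp[i][j] = dp[i-1][j-1]+1 when the i-th and j-th characters match, else max(dp[i-1][j], dp[i][j-1]).
    ·  E  F  D  E  D  E  D  E  D  D  F
 ·  0  0  0  0  0  0  0  0  0  0  0  0
 F  0  0  1  1  1  1  1  1  1  1  1  1
 F  0  0  1  1  1  1  1  1  1  1  1  2
 F  0  0  1  1  1  1  1  1  1  1  1  2
 D  0  0  1  2  2  2  2  2  2  2  2  2
 F  0  0  1  2  2  2  2  2  2  2  2  3
 D  0  0  1  2  2  3  3  3  3  3  3  3
 F  0  0  1  2  2  3  3  3  3  3  3  4
 D  0  0  1  2  2  3  3  4  4  4  4  4
 D  0  0  1  2  2  3  3  4  4  5  5  5
 F  0  0  1  2  2  3  3  4  4  5  5  6
 E  0  1  1  2  3  3  4  4  5  5  5  6
dp[11][11] = 6. One LCS (by backtracking along matches): FDDDDF.

6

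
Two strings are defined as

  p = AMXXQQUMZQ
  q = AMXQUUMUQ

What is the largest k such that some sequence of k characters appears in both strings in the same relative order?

7

Pick A at p[1]=q[1], then M at p[2]=q[2], then X at p[4]=q[3], then Q at p[5]=q[4], then U at p[7]=q[6], then M at p[8]=q[7], then Q at p[10]=q[9]; all 7 characters appear in both, in order. dp[10][9] = 7 confirms this is the maximum.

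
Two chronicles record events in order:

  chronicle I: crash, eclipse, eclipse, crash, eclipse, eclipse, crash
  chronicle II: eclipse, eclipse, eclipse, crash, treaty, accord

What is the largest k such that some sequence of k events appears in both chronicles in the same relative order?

Match eclipse [3,1], eclipse [5,2], eclipse [6,3], crash [7,4] — 4 events in the same relative order in both, and the DP table's final entry dp[7][6] is also 4, so no common subsequence is longer.

4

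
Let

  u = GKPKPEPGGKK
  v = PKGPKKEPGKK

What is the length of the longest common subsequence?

8

Match G at u[1]=v[3], then K at u[2]=v[5], then K at u[4]=v[6], then E at u[6]=v[7], then P at u[7]=v[8], then G at u[9]=v[9], then K at u[10]=v[10], then K at u[11]=v[11] — 8 characters in the same relative order in both. Since dp[11][11] = 8, nothing longer is possible.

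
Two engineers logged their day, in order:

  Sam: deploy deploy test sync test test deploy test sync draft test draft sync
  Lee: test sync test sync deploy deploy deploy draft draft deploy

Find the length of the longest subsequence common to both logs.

One common subsequence of length 6: test (Sam #3, Lee #1), sync (Sam #4, Lee #2), test (Sam #5, Lee #3), deploy (Sam #7, Lee #7), draft (Sam #10, Lee #8), draft (Sam #12, Lee #9). Since dp[13][10] = 6, nothing longer is possible.

6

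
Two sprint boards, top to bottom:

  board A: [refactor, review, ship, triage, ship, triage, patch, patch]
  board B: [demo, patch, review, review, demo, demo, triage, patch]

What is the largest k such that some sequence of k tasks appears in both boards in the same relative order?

3

Match review at board A[2]=board B[4] → triage at board A[6]=board B[7] → patch at board A[8]=board B[8] — 3 tasks in the same relative order in both. The LCS DP gives dp[8][8] = 3, so this is optimal.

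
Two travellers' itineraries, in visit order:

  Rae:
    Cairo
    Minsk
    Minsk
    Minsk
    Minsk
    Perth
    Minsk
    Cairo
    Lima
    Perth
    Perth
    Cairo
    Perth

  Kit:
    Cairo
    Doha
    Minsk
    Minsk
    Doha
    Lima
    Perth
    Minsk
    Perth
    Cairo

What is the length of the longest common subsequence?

7

Match Cairo at Rae[1]=Kit[1]; then Minsk at Rae[2]=Kit[3]; then Minsk at Rae[3]=Kit[4]; then Perth at Rae[6]=Kit[7]; then Minsk at Rae[7]=Kit[8]; then Perth at Rae[11]=Kit[9]; then Cairo at Rae[12]=Kit[10] — 7 stops in the same relative order in both, and the DP table's final entry dp[13][10] is also 7, so no common subsequence is longer.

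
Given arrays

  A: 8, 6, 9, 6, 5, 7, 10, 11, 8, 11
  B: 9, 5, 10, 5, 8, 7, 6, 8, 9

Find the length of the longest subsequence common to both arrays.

Match 9 [3,1], 5 [5,4], 7 [6,6], 8 [9,8] — 4 values in the same relative order in both, and the DP table's final entry dp[10][9] is also 4, so no common subsequence is longer.

4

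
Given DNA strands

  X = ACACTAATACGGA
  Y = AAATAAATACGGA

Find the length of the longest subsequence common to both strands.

One common subsequence of length 11: A [1,2]; then A [3,3]; then T [5,4]; then A [6,6]; then A [7,7]; then T [8,8]; then A [9,9]; then C [10,10]; then G [11,11]; then G [12,12]; then A [13,13]. Since dp[13][13] = 11, nothing longer is possible.

11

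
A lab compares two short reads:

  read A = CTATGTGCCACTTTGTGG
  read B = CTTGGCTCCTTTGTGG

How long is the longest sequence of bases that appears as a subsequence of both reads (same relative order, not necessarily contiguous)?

15

One common subsequence of length 15: C at read A[1]=read B[1], then T at read A[2]=read B[2], then T at read A[4]=read B[3], then G at read A[5]=read B[4], then G at read A[7]=read B[5], then C at read A[8]=read B[6], then C at read A[9]=read B[8], then C at read A[11]=read B[9], then T at read A[12]=read B[10], then T at read A[13]=read B[11], then T at read A[14]=read B[12], then G at read A[15]=read B[13], then T at read A[16]=read B[14], then G at read A[17]=read B[15], then G at read A[18]=read B[16], and the DP table's final entry dp[18][16] is also 15, so no common subsequence is longer.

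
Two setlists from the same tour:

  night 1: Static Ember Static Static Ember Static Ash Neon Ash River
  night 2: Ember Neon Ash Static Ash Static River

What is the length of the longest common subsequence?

Taking Ember at night 1[2]=night 2[1]; then Static at night 1[3]=night 2[4]; then Static at night 1[6]=night 2[6]; then River at night 1[10]=night 2[7] gives a common subsequence of length 4. Since dp[10][7] = 4, nothing longer is possible.

4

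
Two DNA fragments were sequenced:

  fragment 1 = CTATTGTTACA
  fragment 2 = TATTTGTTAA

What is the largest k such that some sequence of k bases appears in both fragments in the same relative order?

Let dp[i][j] be the LCS length of the first i bases of fragment 1 and the first j bases of fragment 2. dp[i][j] = dp[i-1][j-1]+1 when the i-th and j-th bases match, else max(dp[i-1][j], dp[i][j-1]).
    ·  T  A  T  T  T  G  T  T  A  A
 ·  0  0  0  0  0  0  0  0  0  0  0
 C  0  0  0  0  0  0  0  0  0  0  0
 T  0  1  1  1  1  1  1  1  1  1  1
 A  0  1  2  2  2  2  2  2  2  2  2
 T  0  1  2  3  3  3  3  3  3  3  3
 T  0  1  2  3  4  4  4  4  4  4  4
 G  0  1  2  3  4  4  5  5  5  5  5
 T  0  1  2  3  4  5  5  6  6  6  6
 T  0  1  2  3  4  5  5  6  7  7  7
 A  0  1  2  3  4  5  5  6  7  8  8
 C  0  1  2  3  4  5  5  6  7  8  8
 A  0  1  2  3  4  5  5  6  7  8  9
dp[11][10] = 9. One LCS (by backtracking along matches): TATTGTTAA.

9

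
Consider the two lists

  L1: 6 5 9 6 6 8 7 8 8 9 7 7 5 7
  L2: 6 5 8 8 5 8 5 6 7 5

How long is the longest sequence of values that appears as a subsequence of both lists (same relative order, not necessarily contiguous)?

7

Pick 6 [1,1]; then 5 [2,2]; then 8 [6,3]; then 8 [8,4]; then 8 [9,6]; then 7 [12,9]; then 5 [13,10]; all 7 values appear in both, in order. dp[14][10] = 7 confirms this is the maximum.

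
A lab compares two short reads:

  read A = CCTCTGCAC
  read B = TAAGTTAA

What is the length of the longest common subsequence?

3

Let dp[i][j] be the LCS length of the first i bases of read A and the first j bases of read B. dp[i][j] = dp[i-1][j-1]+1 when the i-th and j-th bases match, else max(dp[i-1][j], dp[i][j-1]).
    ·  T  A  A  G  T  T  A  A
 ·  0  0  0  0  0  0  0  0  0
 C  0  0  0  0  0  0  0  0  0
 C  0  0  0  0  0  0  0  0  0
 T  0  1  1  1  1  1  1  1  1
 C  0  1  1  1  1  1  1  1  1
 T  0  1  1  1  1  2  2  2  2
 G  0  1  1  1  2  2  2  2  2
 C  0  1  1  1  2  2  2  2  2
 A  0  1  2  2  2  2  2  3  3
 C  0  1  2  2  2  2  2  3  3
dp[9][8] = 3. One LCS (by backtracking along matches): TTA.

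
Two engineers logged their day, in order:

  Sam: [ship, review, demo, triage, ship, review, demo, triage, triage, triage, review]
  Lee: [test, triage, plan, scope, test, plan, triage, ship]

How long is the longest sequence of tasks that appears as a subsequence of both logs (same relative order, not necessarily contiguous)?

2

Taking triage at Sam[4]=Lee[7], then ship at Sam[5]=Lee[8] gives a common subsequence of length 2. Since dp[11][8] = 2, nothing longer is possible.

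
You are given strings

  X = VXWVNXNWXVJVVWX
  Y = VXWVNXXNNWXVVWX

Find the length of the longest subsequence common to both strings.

13

One common subsequence of length 13: V (X #1, Y #1) → X (X #2, Y #2) → W (X #3, Y #3) → V (X #4, Y #4) → N (X #5, Y #5) → X (X #6, Y #7) → N (X #7, Y #9) → W (X #8, Y #10) → X (X #9, Y #11) → V (X #12, Y #12) → V (X #13, Y #13) → W (X #14, Y #14) → X (X #15, Y #15). Since dp[15][15] = 13, nothing longer is possible.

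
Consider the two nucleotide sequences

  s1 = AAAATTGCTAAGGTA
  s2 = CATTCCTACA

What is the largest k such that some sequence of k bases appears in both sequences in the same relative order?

7

Pick A (s1 #4, s2 #2) → T (s1 #5, s2 #3) → T (s1 #6, s2 #4) → C (s1 #8, s2 #6) → T (s1 #9, s2 #7) → A (s1 #10, s2 #8) → A (s1 #15, s2 #10); all 7 bases appear in both, in order. The LCS DP gives dp[15][10] = 7, so this is optimal.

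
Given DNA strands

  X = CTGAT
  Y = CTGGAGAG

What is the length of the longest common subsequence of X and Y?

Taking C at X[1]=Y[1], then T at X[2]=Y[2], then G at X[3]=Y[6], then A at X[4]=Y[7] gives a common subsequence of length 4. The LCS DP gives dp[5][8] = 4, so this is optimal.

4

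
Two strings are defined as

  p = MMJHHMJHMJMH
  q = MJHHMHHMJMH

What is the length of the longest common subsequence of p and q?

One common subsequence of length 10: M at p[2]=q[1], J at p[3]=q[2], H at p[4]=q[3], H at p[5]=q[4], M at p[6]=q[5], H at p[8]=q[7], M at p[9]=q[8], J at p[10]=q[9], M at p[11]=q[10], H at p[12]=q[11]. Since dp[12][11] = 10, nothing longer is possible.

10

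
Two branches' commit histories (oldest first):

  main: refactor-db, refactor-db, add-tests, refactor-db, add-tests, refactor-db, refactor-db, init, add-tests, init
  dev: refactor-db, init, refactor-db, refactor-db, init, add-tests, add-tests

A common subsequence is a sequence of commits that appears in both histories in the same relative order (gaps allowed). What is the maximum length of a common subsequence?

One common subsequence of length 5: refactor-db at main[1]=dev[1], refactor-db at main[2]=dev[3], refactor-db at main[4]=dev[4], add-tests at main[5]=dev[6], add-tests at main[9]=dev[7]. The LCS DP gives dp[10][7] = 5, so this is optimal.

5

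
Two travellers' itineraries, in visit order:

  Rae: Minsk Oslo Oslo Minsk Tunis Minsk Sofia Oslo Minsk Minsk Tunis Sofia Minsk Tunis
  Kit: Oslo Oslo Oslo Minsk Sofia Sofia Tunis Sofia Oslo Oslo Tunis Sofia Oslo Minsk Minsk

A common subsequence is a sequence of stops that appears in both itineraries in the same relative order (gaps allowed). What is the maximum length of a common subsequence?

Taking Oslo at Rae[2]=Kit[2], then Oslo at Rae[3]=Kit[3], then Minsk at Rae[4]=Kit[4], then Tunis at Rae[5]=Kit[7], then Sofia at Rae[7]=Kit[8], then Oslo at Rae[8]=Kit[10], then Tunis at Rae[11]=Kit[11], then Sofia at Rae[12]=Kit[12], then Minsk at Rae[13]=Kit[15] gives a common subsequence of length 9. Since dp[14][15] = 9, nothing longer is possible.

9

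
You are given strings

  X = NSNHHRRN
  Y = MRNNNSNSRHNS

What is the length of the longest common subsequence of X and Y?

5

Taking N [1,5]; then S [2,6]; then N [3,7]; then H [5,10]; then N [8,11] gives a common subsequence of length 5, and the DP table's final entry dp[8][12] is also 5, so no common subsequence is longer.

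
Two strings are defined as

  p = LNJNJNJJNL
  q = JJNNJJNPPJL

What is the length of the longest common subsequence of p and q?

Let dp[i][j] be the LCS length of the first i characters of p and the first j characters of q. dp[i][j] = dp[i-1][j-1]+1 when the i-th and j-th characters match, else max(dp[i-1][j], dp[i][j-1]).
    ·  J  J  N  N  J  J  N  P  P  J  L
 ·  0  0  0  0  0  0  0  0  0  0  0  0
 L  0  0  0  0  0  0  0  0  0  0  0  1
 N  0  0  0  1  1  1  1  1  1  1  1  1
 J  0  1  1  1  1  2  2  2  2  2  2  2
 N  0  1  1  2  2  2  2  3  3  3  3  3
 J  0  1  2  2  2  3  3  3  3  3  4  4
 N  0  1  2  3  3  3  3  4  4  4  4  4
 J  0  1  2  3  3  4  4  4  4  4  5  5
 J  0  1  2  3  3  4  5  5  5  5  5  5
 N  0  1  2  3  4  4  5  6  6  6  6  6
 L  0  1  2  3  4  4  5  6  6  6  6  7
dp[10][11] = 7. One LCS (by backtracking along matches): JNNJJNL.

7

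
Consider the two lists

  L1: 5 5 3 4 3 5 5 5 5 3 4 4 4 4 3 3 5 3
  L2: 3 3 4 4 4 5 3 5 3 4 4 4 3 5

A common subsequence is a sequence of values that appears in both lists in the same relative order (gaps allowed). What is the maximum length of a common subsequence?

10

Match 3 at L1[3]=L2[2], 4 at L1[4]=L2[5], 3 at L1[5]=L2[7], 5 at L1[9]=L2[8], 3 at L1[10]=L2[9], 4 at L1[12]=L2[10], 4 at L1[13]=L2[11], 4 at L1[14]=L2[12], 3 at L1[16]=L2[13], 5 at L1[17]=L2[14] — 10 values in the same relative order in both. The LCS DP gives dp[18][14] = 10, so this is optimal.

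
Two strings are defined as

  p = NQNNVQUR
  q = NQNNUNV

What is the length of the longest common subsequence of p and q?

Pick N at p[1]=q[1], Q at p[2]=q[2], N at p[3]=q[4], N at p[4]=q[6], V at p[5]=q[7]; all 5 characters appear in both, in order, and the DP table's final entry dp[8][7] is also 5, so no common subsequence is longer.

5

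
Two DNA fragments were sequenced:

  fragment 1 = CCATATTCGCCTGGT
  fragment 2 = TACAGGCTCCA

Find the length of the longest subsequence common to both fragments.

One common subsequence of length 6: T at fragment 1[4]=fragment 2[1], then A at fragment 1[5]=fragment 2[2], then C at fragment 1[8]=fragment 2[3], then G at fragment 1[9]=fragment 2[6], then C at fragment 1[10]=fragment 2[9], then C at fragment 1[11]=fragment 2[10]. The LCS DP gives dp[15][11] = 6, so this is optimal.

6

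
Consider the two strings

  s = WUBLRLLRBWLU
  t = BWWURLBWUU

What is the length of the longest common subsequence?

Match W [1,3] → U [2,4] → R [5,5] → L [7,6] → B [9,7] → W [10,8] → U [12,10] — 7 characters in the same relative order in both. Since dp[12][10] = 7, nothing longer is possible.

7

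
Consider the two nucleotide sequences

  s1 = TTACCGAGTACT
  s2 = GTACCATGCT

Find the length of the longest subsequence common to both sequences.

8

Let dp[i][j] be the LCS length of the first i bases of s1 and the first j bases of s2. dp[i][j] = dp[i-1][j-1]+1 when the i-th and j-th bases match, else max(dp[i-1][j], dp[i][j-1]).
    ·  G  T  A  C  C  A  T  G  C  T
 ·  0  0  0  0  0  0  0  0  0  0  0
 T  0  0  1  1  1  1  1  1  1  1  1
 T  0  0  1  1  1  1  1  2  2  2  2
 A  0  0  1  2  2  2  2  2  2  2  2
 C  0  0  1  2  3  3  3  3  3  3  3
 C  0  0  1  2  3  4  4  4  4  4  4
 G  0  1  1  2  3  4  4  4  5  5  5
 A  0  1  1  2  3  4  5  5  5  5  5
 G  0  1  1  2  3  4  5  5  6  6  6
 T  0  1  2  2  3  4  5  6  6  6  7
 A  0  1  2  3  3  4  5  6  6  6  7
 C  0  1  2  3  4  4  5  6  6  7  7
 T  0  1  2  3  4  4  5  6  6  7  8
dp[12][10] = 8. One LCS (by backtracking along matches): TACCAGCT.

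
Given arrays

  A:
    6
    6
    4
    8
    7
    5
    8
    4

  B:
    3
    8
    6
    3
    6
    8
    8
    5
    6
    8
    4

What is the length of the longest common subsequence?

Match 6 at A[1]=B[3]; then 6 at A[2]=B[5]; then 8 at A[4]=B[7]; then 5 at A[6]=B[8]; then 8 at A[7]=B[10]; then 4 at A[8]=B[11] — 6 values in the same relative order in both. Since dp[8][11] = 6, nothing longer is possible.

6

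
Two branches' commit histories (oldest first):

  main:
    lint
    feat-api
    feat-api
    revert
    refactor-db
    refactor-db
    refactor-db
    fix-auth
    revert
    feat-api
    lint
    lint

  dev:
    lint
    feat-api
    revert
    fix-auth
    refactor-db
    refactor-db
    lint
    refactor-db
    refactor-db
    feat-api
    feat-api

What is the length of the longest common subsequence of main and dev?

7

One common subsequence of length 7: lint at main[1]=dev[1]; then feat-api at main[3]=dev[2]; then revert at main[4]=dev[3]; then refactor-db at main[5]=dev[6]; then refactor-db at main[6]=dev[8]; then refactor-db at main[7]=dev[9]; then feat-api at main[10]=dev[11], and the DP table's final entry dp[12][11] is also 7, so no common subsequence is longer.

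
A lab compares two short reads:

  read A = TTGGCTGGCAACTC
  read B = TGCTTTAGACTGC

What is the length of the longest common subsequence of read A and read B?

One common subsequence of length 9: T [2,1]; then G [4,2]; then C [5,3]; then T [6,6]; then G [8,8]; then A [11,9]; then C [12,10]; then T [13,11]; then C [14,13], and the DP table's final entry dp[14][13] is also 9, so no common subsequence is longer.

9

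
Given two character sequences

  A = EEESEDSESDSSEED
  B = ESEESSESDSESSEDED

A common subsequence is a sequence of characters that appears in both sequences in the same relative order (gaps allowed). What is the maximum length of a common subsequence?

Match E (A #1, B #1), then E (A #2, B #3), then E (A #3, B #4), then S (A #4, B #6), then E (A #5, B #7), then D (A #6, B #9), then S (A #7, B #10), then E (A #8, B #11), then S (A #11, B #12), then S (A #12, B #13), then E (A #13, B #14), then E (A #14, B #16), then D (A #15, B #17) — 13 characters in the same relative order in both. dp[15][17] = 13 confirms this is the maximum.

13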